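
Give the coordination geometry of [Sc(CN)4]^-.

tetrahedral

Each cyanide is −1; balancing the −1 overall charge requires Sc(III).
Scandium is a group-3 element; Sc(III) is therefore d⁰.
Coordination number: 4.
A d⁰ ion has no crystal-field stabilisation preference between square planar and tetrahedral, so four ligands adopt the sterically favoured tetrahedral geometry.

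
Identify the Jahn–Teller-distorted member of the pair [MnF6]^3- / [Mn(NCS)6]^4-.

[MnF6]^3-

[MnF6]^3-: Each fluoride is −1; balancing the −3 overall charge requires Mn(III). Mn sits in group 7, so the d-electron count is 7 − 3 = 4. Fluoride is a weak-field ligand for a first-row metal, so the complex is high-spin. The t₂g³e_g¹ (high-spin) configuration has an unevenly filled e_g set; the Jahn–Teller theorem predicts a tetragonal distortion (typically axial elongation) to lift the degeneracy.
[Mn(NCS)6]^4-: Summing ligand charges against the −4 overall charge gives an oxidation state of +2 for manganese. Manganese is a group-7 element; Mn(II) is therefore d⁵. Isothiocyanate is a weak-field ligand for a first-row metal, so the complex is high-spin. The d⁵ configuration leaves the e_g set evenly filled (or empty) — no strong Jahn–Teller driving force.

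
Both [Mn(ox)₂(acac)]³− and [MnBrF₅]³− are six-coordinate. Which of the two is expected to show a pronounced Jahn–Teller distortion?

[Mn(ox)₂(acac)]³−: Summing ligand charges against the −3 overall charge gives an oxidation state of +2 for manganese. Group 7 minus oxidation state 2 gives a d⁵ configuration. Acetylacetonate and oxalate are weak-field ligands for a first-row metal, so the complex is high-spin. The d⁵ configuration leaves the e_g set evenly filled (or empty) — no strong Jahn–Teller driving force.
[MnBrF₅]³−: Summing ligand charges against the −3 overall charge gives an oxidation state of +3 for manganese. Group 7 minus oxidation state 3 gives a d⁴ configuration. Bromide and fluoride are weak-field ligands for a first-row metal, so the complex is high-spin. The t₂g³e_g¹ (high-spin) configuration has an unevenly filled e_g set; the Jahn–Teller theorem predicts a tetragonal distortion (typically axial elongation) to lift the degeneracy.

[MnBrF₅]³−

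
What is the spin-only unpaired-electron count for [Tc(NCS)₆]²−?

Summing ligand charges against the −2 overall charge gives an oxidation state of +4 for technetium.
Technetium is a group-7 element; Tc(IV) is therefore d³.
In an octahedral field the d³ configuration is t₂g³e_g⁰ (only one arrangement possible), giving 3 unpaired electrons.

3 unpaired electrons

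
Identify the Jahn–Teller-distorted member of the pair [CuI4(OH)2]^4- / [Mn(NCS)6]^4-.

[CuI4(OH)2]^4-: Each iodide is −1; each hydroxide is −1; balancing the −4 overall charge requires Cu(II). Group 11 minus oxidation state 2 gives a d⁹ configuration. The t₂g⁶e_g³ configuration has an unevenly filled e_g set; the Jahn–Teller theorem predicts a tetragonal distortion (typically axial elongation) to lift the degeneracy.
[Mn(NCS)6]^4-: Summing ligand charges against the −4 overall charge gives an oxidation state of +2 for manganese. Mn sits in group 7, so the d-electron count is 7 − 2 = 5. Isothiocyanate is a weak-field ligand for a first-row metal, so the complex is high-spin. The d⁵ configuration leaves the e_g set evenly filled (or empty) — no strong Jahn–Teller driving force.

[CuI4(OH)2]^4-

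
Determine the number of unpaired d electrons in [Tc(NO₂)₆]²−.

Summing ligand charges against the −2 overall charge gives an oxidation state of +4 for technetium.
Technetium is a group-7 element; Tc(IV) is therefore d³.
In an octahedral field the d³ configuration is t₂g³e_g⁰ (only one arrangement possible), giving 3 unpaired electrons.

3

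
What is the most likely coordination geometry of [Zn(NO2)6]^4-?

Ligand charges: each nitro (N-bound nitrite) is −1. With an overall charge of −4 the zinc centre must be in the +2 oxidation state.
Zn sits in group 12, so the d-electron count is 12 − 2 = 10.
With 6 monodentate ligands the coordination number is 6.
Six donors around a single metal centre give an octahedral coordination sphere.

octahedral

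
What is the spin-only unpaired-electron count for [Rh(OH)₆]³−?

Each hydroxide is −1; balancing the −3 overall charge requires Rh(III).
Rh sits in group 9, so the d-electron count is 9 − 3 = 6.
The spin state decides the count: a 4d ion has a large Δₒ and is invariably low-spin.
An octahedral low-spin d⁶ ion is t₂g⁶e_g⁰, giving 0 unpaired electrons.

0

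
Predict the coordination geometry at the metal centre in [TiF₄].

Each fluoride is −1; balancing the 0 overall charge requires Ti(IV).
Group 4 minus oxidation state 4 gives a d⁰ configuration.
Coordination number: 4.
A d⁰ ion has no crystal-field stabilisation preference between square planar and tetrahedral, so four ligands adopt the sterically favoured tetrahedral geometry.

tetrahedral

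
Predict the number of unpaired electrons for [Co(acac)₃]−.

3

Summing ligand charges against the −1 overall charge gives an oxidation state of +2 for cobalt.
Cobalt is a group-9 element; Co(II) is therefore d⁷.
Counting donor atoms: 3×acetylacetonate (bidentate) → 6 donors. Coordination number = 6.
The spin state decides the count: Acetylacetonate is a weak-field ligand for a first-row metal, so the complex is high-spin.
An octahedral high-spin d⁷ ion is t₂g⁵e_g², giving 3 unpaired electrons.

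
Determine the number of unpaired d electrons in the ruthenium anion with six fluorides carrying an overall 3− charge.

Ligand charges: each fluoride is −1. With an overall charge of −3 the ruthenium centre must be in the +3 oxidation state.
Group 8 minus oxidation state 3 gives a d⁵ configuration.
The spin state decides the count: a 4d ion has a large Δₒ and is invariably low-spin.
An octahedral low-spin d⁵ ion is t₂g⁵e_g⁰, giving 1 unpaired electron.

1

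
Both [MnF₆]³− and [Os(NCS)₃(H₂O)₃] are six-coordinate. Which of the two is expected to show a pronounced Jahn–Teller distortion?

[MnF₆]³−: Summing ligand charges against the −3 overall charge gives an oxidation state of +3 for manganese. Manganese is a group-7 element; Mn(III) is therefore d⁴. Fluoride is a weak-field ligand for a first-row metal, so the complex is high-spin. The t₂g³e_g¹ (high-spin) configuration has an unevenly filled e_g set; the Jahn–Teller theorem predicts a tetragonal distortion (typically axial elongation) to lift the degeneracy.
[Os(NCS)₃(H₂O)₃]: Ligand charges: each isothiocyanate is −1; water is neutral. With an overall charge of 0 the osmium centre must be in the +3 oxidation state. Group 8 minus oxidation state 3 gives a d⁵ configuration. A 5d ion has a large Δₒ and is invariably low-spin. The d⁵ configuration leaves the e_g set evenly filled (or empty) — no strong Jahn–Teller driving force.

[MnF₆]³−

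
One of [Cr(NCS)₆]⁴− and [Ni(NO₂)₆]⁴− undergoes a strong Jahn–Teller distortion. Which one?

[Cr(NCS)₆]⁴−

[Cr(NCS)₆]⁴−: Summing ligand charges against the −4 overall charge gives an oxidation state of +2 for chromium. Cr sits in group 6, so the d-electron count is 6 − 2 = 4. Isothiocyanate is a weak-field ligand for a first-row metal, so the complex is high-spin. The t₂g³e_g¹ (high-spin) configuration has an unevenly filled e_g set; the Jahn–Teller theorem predicts a tetragonal distortion (typically axial elongation) to lift the degeneracy.
[Ni(NO₂)₆]⁴−: Ligand charges: each nitro (N-bound nitrite) is −1. With an overall charge of −4 the nickel centre must be in the +2 oxidation state. Nickel is a group-10 element; Ni(II) is therefore d⁸. The d⁸ configuration leaves the e_g set evenly filled (or empty) — no strong Jahn–Teller driving force.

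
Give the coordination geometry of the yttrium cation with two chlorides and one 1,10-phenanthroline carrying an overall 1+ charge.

tetrahedral

Each chloride is −1; 1,10-phenanthroline is neutral; balancing the +1 overall charge requires Y(III).
Yttrium is a group-3 element; Y(III) is therefore d⁰.
Counting donor atoms: 2×chloride (monodentate) → 2 donors; 1×1,10-phenanthroline (bidentate) → 2 donors. Coordination number = 4.
A d⁰ ion has no crystal-field stabilisation preference between square planar and tetrahedral, so four ligands adopt the sterically favoured tetrahedral geometry.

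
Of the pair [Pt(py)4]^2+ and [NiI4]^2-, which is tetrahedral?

[NiI4]^2-

For [Pt(py)4]^2+: Summing ligand charges against the +2 overall charge gives an oxidation state of +2 for platinum. Platinum is a group-10 element; Pt(II) is therefore d⁸. A 5d d⁸ ion has a large crystal-field splitting; square planar leaves the high-energy d_{x²−y²} orbital empty and maximises CFSE. → square planar.
For [NiI4]^2-: Each iodide is −1; balancing the −2 overall charge requires Ni(II). Ni sits in group 10, so the d-electron count is 10 − 2 = 8. Iodide is a weak-field ligand. With weak-field ligands the CFSE gain from square planar is small, so a 3d d⁸ ion takes the sterically preferred tetrahedral geometry. → tetrahedral.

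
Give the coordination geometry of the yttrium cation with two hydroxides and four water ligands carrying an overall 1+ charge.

octahedral

Summing ligand charges against the +1 overall charge gives an oxidation state of +3 for yttrium.
Group 3 minus oxidation state 3 gives a d⁰ configuration.
With 6 monodentate ligands the coordination number is 6.
Six donors around a single metal centre give an octahedral coordination sphere.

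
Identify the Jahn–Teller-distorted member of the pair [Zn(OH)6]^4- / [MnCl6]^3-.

[MnCl6]^3-

[Zn(OH)6]^4-: Ligand charges: each hydroxide is −1. With an overall charge of −4 the zinc centre must be in the +2 oxidation state. Zn sits in group 12, so the d-electron count is 12 − 2 = 10. The d¹⁰ configuration leaves the e_g set evenly filled (or empty) — no strong Jahn–Teller driving force.
[MnCl6]^3-: Ligand charges: each chloride is −1. With an overall charge of −3 the manganese centre must be in the +3 oxidation state. Group 7 minus oxidation state 3 gives a d⁴ configuration. Chloride is a weak-field ligand for a first-row metal, so the complex is high-spin. The t₂g³e_g¹ (high-spin) configuration has an unevenly filled e_g set; the Jahn–Teller theorem predicts a tetragonal distortion (typically axial elongation) to lift the degeneracy.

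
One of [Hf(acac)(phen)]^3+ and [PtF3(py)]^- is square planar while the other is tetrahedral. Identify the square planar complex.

[PtF3(py)]^-

For [Hf(acac)(phen)]^3+: Ligand charges: each acetylacetonate is −1; 1,10-phenanthroline is neutral. With an overall charge of +3 the hafnium centre must be in the +4 oxidation state. Hf sits in group 4, so the d-electron count is 4 − 4 = 0. A d⁰ ion has no crystal-field stabilisation preference between square planar and tetrahedral, so four ligands adopt the sterically favoured tetrahedral geometry. → tetrahedral.
For [PtF3(py)]^-: Each fluoride is −1; pyridine is neutral; balancing the −1 overall charge requires Pt(II). Group 10 minus oxidation state 2 gives a d⁸ configuration. A 5d d⁸ ion has a large crystal-field splitting; square planar leaves the high-energy d_{x²−y²} orbital empty and maximises CFSE. → square planar.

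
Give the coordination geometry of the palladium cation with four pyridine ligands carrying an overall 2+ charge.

square planar

Ligand charges: pyridine is neutral. With an overall charge of +2 the palladium centre must be in the +2 oxidation state.
Pd sits in group 10, so the d-electron count is 10 − 2 = 8.
With 4 monodentate ligands the coordination number is 4.
A 4d d⁸ ion has a large crystal-field splitting; square planar leaves the high-energy d_{x²−y²} orbital empty and maximises CFSE.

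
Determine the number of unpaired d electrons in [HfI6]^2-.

Each iodide is −1; balancing the −2 overall charge requires Hf(IV).
Group 4 minus oxidation state 4 gives a d⁰ configuration.
In an octahedral field the d⁰ configuration is t₂g⁰e_g⁰, giving 0 unpaired electrons.

0 unpaired electrons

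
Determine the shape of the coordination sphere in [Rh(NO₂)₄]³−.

square planar

Summing ligand charges against the −3 overall charge gives an oxidation state of +1 for rhodium.
Rh sits in group 9, so the d-electron count is 9 − 1 = 8.
Coordination number: 4.
A 4d d⁸ ion has a large crystal-field splitting; square planar leaves the high-energy d_{x²−y²} orbital empty and maximises CFSE.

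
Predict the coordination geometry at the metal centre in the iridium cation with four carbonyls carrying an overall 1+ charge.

square planar

Summing ligand charges against the +1 overall charge gives an oxidation state of +1 for iridium.
Iridium is a group-9 element; Ir(I) is therefore d⁸.
Coordination number: 4.
A 5d d⁸ ion has a large crystal-field splitting; square planar leaves the high-energy d_{x²−y²} orbital empty and maximises CFSE.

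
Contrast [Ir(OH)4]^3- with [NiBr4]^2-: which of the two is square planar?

For [Ir(OH)4]^3-: Summing ligand charges against the −3 overall charge gives an oxidation state of +1 for iridium. Group 9 minus oxidation state 1 gives a d⁸ configuration. A 5d d⁸ ion has a large crystal-field splitting; square planar leaves the high-energy d_{x²−y²} orbital empty and maximises CFSE. → square planar.
For [NiBr4]^2-: Summing ligand charges against the −2 overall charge gives an oxidation state of +2 for nickel. Group 10 minus oxidation state 2 gives a d⁸ configuration. Bromide is a weak-field ligand. With weak-field ligands the CFSE gain from square planar is small, so a 3d d⁸ ion takes the sterically preferred tetrahedral geometry. → tetrahedral.

[Ir(OH)4]^3-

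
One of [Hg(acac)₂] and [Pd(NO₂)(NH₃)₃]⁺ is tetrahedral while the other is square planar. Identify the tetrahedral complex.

For [Hg(acac)₂]: Ligand charges: each acetylacetonate is −1. With an overall charge of 0 the mercury centre must be in the +2 oxidation state. Hg sits in group 12, so the d-electron count is 12 − 2 = 10. A d¹⁰ ion has no crystal-field stabilisation preference between square planar and tetrahedral, so four ligands adopt the sterically favoured tetrahedral geometry. → tetrahedral.
For [Pd(NO₂)(NH₃)₃]⁺: Ligand charges: each nitro (N-bound nitrite) is −1; ammonia is neutral. With an overall charge of +1 the palladium centre must be in the +2 oxidation state. Palladium is a group-10 element; Pd(II) is therefore d⁸. A 4d d⁸ ion has a large crystal-field splitting; square planar leaves the high-energy d_{x²−y²} orbital empty and maximises CFSE. → square planar.

[Hg(acac)₂]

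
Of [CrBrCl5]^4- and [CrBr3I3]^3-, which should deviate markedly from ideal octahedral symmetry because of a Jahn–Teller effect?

[CrBrCl5]^4-: Ligand charges: each bromide is −1; each chloride is −1. With an overall charge of −4 the chromium centre must be in the +2 oxidation state. Chromium is a group-6 element; Cr(II) is therefore d⁴. Bromide and chloride are weak-field ligands for a first-row metal, so the complex is high-spin. The t₂g³e_g¹ (high-spin) configuration has an unevenly filled e_g set; the Jahn–Teller theorem predicts a tetragonal distortion (typically axial elongation) to lift the degeneracy.
[CrBr3I3]^3-: Ligand charges: each bromide is −1; each iodide is −1. With an overall charge of −3 the chromium centre must be in the +3 oxidation state. Group 6 minus oxidation state 3 gives a d³ configuration. The d³ configuration leaves the e_g set evenly filled (or empty) — no strong Jahn–Teller driving force.

[CrBrCl5]^4-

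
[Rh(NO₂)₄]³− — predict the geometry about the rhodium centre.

square planar

Ligand charges: each nitro (N-bound nitrite) is −1. With an overall charge of −3 the rhodium centre must be in the +1 oxidation state.
Rh sits in group 9, so the d-electron count is 9 − 1 = 8.
Coordination number: 4.
A 4d d⁸ ion has a large crystal-field splitting; square planar leaves the high-energy d_{x²−y²} orbital empty and maximises CFSE.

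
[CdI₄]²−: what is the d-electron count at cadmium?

d10

Summing ligand charges against the −2 overall charge gives an oxidation state of +2 for cadmium.
Cd sits in group 12, so the d-electron count is 12 − 2 = 10.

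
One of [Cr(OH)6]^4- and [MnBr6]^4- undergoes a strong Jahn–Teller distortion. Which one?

[Cr(OH)6]^4-

[Cr(OH)6]^4-: Ligand charges: each hydroxide is −1. With an overall charge of −4 the chromium centre must be in the +2 oxidation state. Cr sits in group 6, so the d-electron count is 6 − 2 = 4. Hydroxide is a weak-field ligand for a first-row metal, so the complex is high-spin. The t₂g³e_g¹ (high-spin) configuration has an unevenly filled e_g set; the Jahn–Teller theorem predicts a tetragonal distortion (typically axial elongation) to lift the degeneracy.
[MnBr6]^4-: Ligand charges: each bromide is −1. With an overall charge of −4 the manganese centre must be in the +2 oxidation state. Group 7 minus oxidation state 2 gives a d⁵ configuration. Bromide is a weak-field ligand for a first-row metal, so the complex is high-spin. The d⁵ configuration leaves the e_g set evenly filled (or empty) — no strong Jahn–Teller driving force.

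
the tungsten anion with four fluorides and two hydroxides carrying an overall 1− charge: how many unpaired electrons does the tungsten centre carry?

1 unpaired electron

Ligand charges: each fluoride is −1; each hydroxide is −1. With an overall charge of −1 the tungsten centre must be in the +5 oxidation state.
Group 6 minus oxidation state 5 gives a d¹ configuration.
In an octahedral field the d¹ configuration is t₂g¹e_g⁰ (only one arrangement possible), giving 1 unpaired electron.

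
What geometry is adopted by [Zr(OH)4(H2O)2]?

octahedral

Ligand charges: each hydroxide is −1; water is neutral. With an overall charge of 0 the zirconium centre must be in the +4 oxidation state.
Zirconium is a group-4 element; Zr(IV) is therefore d⁰.
With 6 monodentate ligands the coordination number is 6.
Six donors around a single metal centre give an octahedral coordination sphere.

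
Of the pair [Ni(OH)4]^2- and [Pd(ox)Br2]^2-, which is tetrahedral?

[Ni(OH)4]^2-

For [Ni(OH)4]^2-: Ligand charges: each hydroxide is −1. With an overall charge of −2 the nickel centre must be in the +2 oxidation state. Group 10 minus oxidation state 2 gives a d⁸ configuration. Hydroxide is a weak-field ligand. With weak-field ligands the CFSE gain from square planar is small, so a 3d d⁸ ion takes the sterically preferred tetrahedral geometry. → tetrahedral.
For [Pd(ox)Br2]^2-: Each oxalate is −2; each bromide is −1; balancing the −2 overall charge requires Pd(II). Palladium is a group-10 element; Pd(II) is therefore d⁸. A 4d d⁸ ion has a large crystal-field splitting; square planar leaves the high-energy d_{x²−y²} orbital empty and maximises CFSE. → square planar.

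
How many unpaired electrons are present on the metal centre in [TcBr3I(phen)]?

Each bromide is −1; each iodide is −1; 1,10-phenanthroline is neutral; balancing the 0 overall charge requires Tc(IV).
Group 7 minus oxidation state 4 gives a d³ configuration.
Counting donor atoms: 3×bromide (monodentate) → 3 donors; 1×iodide (monodentate) → 1 donor; 1×1,10-phenanthroline (bidentate) → 2 donors. Coordination number = 6.
In an octahedral field the d³ configuration is t₂g³e_g⁰ (only one arrangement possible), giving 3 unpaired electrons.

3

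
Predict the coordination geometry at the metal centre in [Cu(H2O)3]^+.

Water is neutral; balancing the +1 overall charge requires Cu(I).
Group 11 minus oxidation state 1 gives a d¹⁰ configuration.
Coordination number: 3.
Three ligands around a d¹⁰ centre minimise repulsion in a trigonal-planar arrangement.

trigonal planar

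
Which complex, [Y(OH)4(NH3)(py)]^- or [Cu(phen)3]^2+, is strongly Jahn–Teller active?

[Cu(phen)3]^2+

[Y(OH)4(NH3)(py)]^-: Summing ligand charges against the −1 overall charge gives an oxidation state of +3 for yttrium. Group 3 minus oxidation state 3 gives a d⁰ configuration. The d⁰ configuration leaves the e_g set evenly filled (or empty) — no strong Jahn–Teller driving force.
[Cu(phen)3]^2+: 1,10-phenanthroline is neutral; balancing the +2 overall charge requires Cu(II). Cu sits in group 11, so the d-electron count is 11 − 2 = 9. The t₂g⁶e_g³ configuration has an unevenly filled e_g set; the Jahn–Teller theorem predicts a tetragonal distortion (typically axial elongation) to lift the degeneracy.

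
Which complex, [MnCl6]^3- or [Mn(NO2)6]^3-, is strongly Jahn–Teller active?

[MnCl6]^3-

[MnCl6]^3-: Each chloride is −1; balancing the −3 overall charge requires Mn(III). Mn sits in group 7, so the d-electron count is 7 − 3 = 4. Chloride is a weak-field ligand for a first-row metal, so the complex is high-spin. The t₂g³e_g¹ (high-spin) configuration has an unevenly filled e_g set; the Jahn–Teller theorem predicts a tetragonal distortion (typically axial elongation) to lift the degeneracy.
[Mn(NO2)6]^3-: Summing ligand charges against the −3 overall charge gives an oxidation state of +3 for manganese. Group 7 minus oxidation state 3 gives a d⁴ configuration. Nitro (N-bound nitrite) is a strong-field ligand (high in the spectrochemical series) for a first-row metal, so the complex is low-spin. The d⁴ configuration leaves the e_g set evenly filled (or empty) — no strong Jahn–Teller driving force.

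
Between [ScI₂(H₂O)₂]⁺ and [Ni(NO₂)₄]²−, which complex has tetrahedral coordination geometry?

[ScI₂(H₂O)₂]⁺

For [ScI₂(H₂O)₂]⁺: Each iodide is −1; water is neutral; balancing the +1 overall charge requires Sc(III). Scandium is a group-3 element; Sc(III) is therefore d⁰. A d⁰ ion has no crystal-field stabilisation preference between square planar and tetrahedral, so four ligands adopt the sterically favoured tetrahedral geometry. → tetrahedral.
For [Ni(NO₂)₄]²−: Each nitro (N-bound nitrite) is −1; balancing the −2 overall charge requires Ni(II). Group 10 minus oxidation state 2 gives a d⁸ configuration. Nitro (N-bound nitrite) is a strong-field ligand (high in the spectrochemical series). A 3d d⁸ ion with strong-field ligands gains enough CFSE to favour square planar over tetrahedral. → square planar.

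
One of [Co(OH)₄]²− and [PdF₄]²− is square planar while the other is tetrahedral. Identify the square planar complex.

[PdF₄]²−

For [Co(OH)₄]²−: Summing ligand charges against the −2 overall charge gives an oxidation state of +2 for cobalt. Group 9 minus oxidation state 2 gives a d⁷ configuration. For a high-spin 3d d⁷ ion with weak-field ligands the small Δₜ gives little square-planar CFSE advantage, so four ligands adopt the sterically favoured tetrahedral geometry. → tetrahedral.
For [PdF₄]²−: Ligand charges: each fluoride is −1. With an overall charge of −2 the palladium centre must be in the +2 oxidation state. Group 10 minus oxidation state 2 gives a d⁸ configuration. A 4d d⁸ ion has a large crystal-field splitting; square planar leaves the high-energy d_{x²−y²} orbital empty and maximises CFSE. → square planar.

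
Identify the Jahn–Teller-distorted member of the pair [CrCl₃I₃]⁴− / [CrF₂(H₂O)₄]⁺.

[CrCl₃I₃]⁴−

[CrCl₃I₃]⁴−: Ligand charges: each chloride is −1; each iodide is −1. With an overall charge of −4 the chromium centre must be in the +2 oxidation state. Chromium is a group-6 element; Cr(II) is therefore d⁴. Chloride and iodide are weak-field ligands for a first-row metal, so the complex is high-spin. The t₂g³e_g¹ (high-spin) configuration has an unevenly filled e_g set; the Jahn–Teller theorem predicts a tetragonal distortion (typically axial elongation) to lift the degeneracy.
[CrF₂(H₂O)₄]⁺: Summing ligand charges against the +1 overall charge gives an oxidation state of +3 for chromium. Group 6 minus oxidation state 3 gives a d³ configuration. The d³ configuration leaves the e_g set evenly filled (or empty) — no strong Jahn–Teller driving force.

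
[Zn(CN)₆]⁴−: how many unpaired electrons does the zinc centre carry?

0 unpaired electrons

Ligand charges: each cyanide is −1. With an overall charge of −4 the zinc centre must be in the +2 oxidation state.
Zinc is a group-12 element; Zn(II) is therefore d¹⁰.
In an octahedral field the d¹⁰ configuration is t₂g⁶e_g⁴, giving 0 unpaired electrons.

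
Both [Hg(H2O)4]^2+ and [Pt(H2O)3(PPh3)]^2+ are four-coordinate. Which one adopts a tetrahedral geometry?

[Hg(H2O)4]^2+

For [Hg(H2O)4]^2+: Ligand charges: water is neutral. With an overall charge of +2 the mercury centre must be in the +2 oxidation state. Mercury is a group-12 element; Hg(II) is therefore d¹⁰. A d¹⁰ ion has no crystal-field stabilisation preference between square planar and tetrahedral, so four ligands adopt the sterically favoured tetrahedral geometry. → tetrahedral.
For [Pt(H2O)3(PPh3)]^2+: Ligand charges: water is neutral; triphenylphosphine is neutral. With an overall charge of +2 the platinum centre must be in the +2 oxidation state. Group 10 minus oxidation state 2 gives a d⁸ configuration. A 5d d⁸ ion has a large crystal-field splitting; square planar leaves the high-energy d_{x²−y²} orbital empty and maximises CFSE. → square planar.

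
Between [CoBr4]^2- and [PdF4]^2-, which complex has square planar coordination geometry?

For [CoBr4]^2-: Each bromide is −1; balancing the −2 overall charge requires Co(II). Cobalt is a group-9 element; Co(II) is therefore d⁷. For a high-spin 3d d⁷ ion with weak-field ligands the small Δₜ gives little square-planar CFSE advantage, so four ligands adopt the sterically favoured tetrahedral geometry. → tetrahedral.
For [PdF4]^2-: Each fluoride is −1; balancing the −2 overall charge requires Pd(II). Pd sits in group 10, so the d-electron count is 10 − 2 = 8. A 4d d⁸ ion has a large crystal-field splitting; square planar leaves the high-energy d_{x²−y²} orbital empty and maximises CFSE. → square planar.

[PdF4]^2-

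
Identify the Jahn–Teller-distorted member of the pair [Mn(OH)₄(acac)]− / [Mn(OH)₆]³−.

[Mn(OH)₄(acac)]−: Each hydroxide is −1; each acetylacetonate is −1; balancing the −1 overall charge requires Mn(IV). Manganese is a group-7 element; Mn(IV) is therefore d³. The d³ configuration leaves the e_g set evenly filled (or empty) — no strong Jahn–Teller driving force.
[Mn(OH)₆]³−: Ligand charges: each hydroxide is −1. With an overall charge of −3 the manganese centre must be in the +3 oxidation state. Mn sits in group 7, so the d-electron count is 7 − 3 = 4. Hydroxide is a weak-field ligand for a first-row metal, so the complex is high-spin. The t₂g³e_g¹ (high-spin) configuration has an unevenly filled e_g set; the Jahn–Teller theorem predicts a tetragonal distortion (typically axial elongation) to lift the degeneracy.

[Mn(OH)₆]³−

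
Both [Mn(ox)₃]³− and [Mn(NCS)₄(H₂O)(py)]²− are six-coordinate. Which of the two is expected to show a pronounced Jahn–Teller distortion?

[Mn(ox)₃]³−: Each oxalate is −2; balancing the −3 overall charge requires Mn(III). Mn sits in group 7, so the d-electron count is 7 − 3 = 4. Oxalate is a weak-field ligand for a first-row metal, so the complex is high-spin. The t₂g³e_g¹ (high-spin) configuration has an unevenly filled e_g set; the Jahn–Teller theorem predicts a tetragonal distortion (typically axial elongation) to lift the degeneracy.
[Mn(NCS)₄(H₂O)(py)]²−: Summing ligand charges against the −2 overall charge gives an oxidation state of +2 for manganese. Mn sits in group 7, so the d-electron count is 7 − 2 = 5. Isothiocyanate is a weak-field ligand for a first-row metal, so the complex is high-spin. The d⁵ configuration leaves the e_g set evenly filled (or empty) — no strong Jahn–Teller driving force.

[Mn(ox)₃]³−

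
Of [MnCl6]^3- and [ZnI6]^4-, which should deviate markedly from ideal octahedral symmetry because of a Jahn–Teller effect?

[MnCl6]^3-

[MnCl6]^3-: Each chloride is −1; balancing the −3 overall charge requires Mn(III). Mn sits in group 7, so the d-electron count is 7 − 3 = 4. Chloride is a weak-field ligand for a first-row metal, so the complex is high-spin. The t₂g³e_g¹ (high-spin) configuration has an unevenly filled e_g set; the Jahn–Teller theorem predicts a tetragonal distortion (typically axial elongation) to lift the degeneracy.
[ZnI6]^4-: Summing ligand charges against the −4 overall charge gives an oxidation state of +2 for zinc. Group 12 minus oxidation state 2 gives a d¹⁰ configuration. The d¹⁰ configuration leaves the e_g set evenly filled (or empty) — no strong Jahn–Teller driving force.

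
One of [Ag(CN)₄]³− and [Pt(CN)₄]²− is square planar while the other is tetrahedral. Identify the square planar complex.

For [Ag(CN)₄]³−: Summing ligand charges against the −3 overall charge gives an oxidation state of +1 for silver. Group 11 minus oxidation state 1 gives a d¹⁰ configuration. A d¹⁰ ion has no crystal-field stabilisation preference between square planar and tetrahedral, so four ligands adopt the sterically favoured tetrahedral geometry. → tetrahedral.
For [Pt(CN)₄]²−: Ligand charges: each cyanide is −1. With an overall charge of −2 the platinum centre must be in the +2 oxidation state. Pt sits in group 10, so the d-electron count is 10 − 2 = 8. A 5d d⁸ ion has a large crystal-field splitting; square planar leaves the high-energy d_{x²−y²} orbital empty and maximises CFSE. → square planar.

[Pt(CN)₄]²−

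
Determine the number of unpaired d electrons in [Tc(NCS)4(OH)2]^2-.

3 unpaired electrons

Ligand charges: each isothiocyanate is −1; each hydroxide is −1. With an overall charge of −2 the technetium centre must be in the +4 oxidation state.
Tc sits in group 7, so the d-electron count is 7 − 4 = 3.
In an octahedral field the d³ configuration is t₂g³e_g⁰ (only one arrangement possible), giving 3 unpaired electrons.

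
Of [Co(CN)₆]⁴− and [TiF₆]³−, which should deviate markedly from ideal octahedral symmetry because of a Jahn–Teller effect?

[Co(CN)₆]⁴−

[Co(CN)₆]⁴−: Ligand charges: each cyanide is −1. With an overall charge of −4 the cobalt centre must be in the +2 oxidation state. Group 9 minus oxidation state 2 gives a d⁷ configuration. Cyanide is a strong-field ligand (high in the spectrochemical series) for a first-row metal, so the complex is low-spin. The t₂g⁶e_g¹ (low-spin) configuration has an unevenly filled e_g set; the Jahn–Teller theorem predicts a tetragonal distortion (typically axial elongation) to lift the degeneracy.
[TiF₆]³−: Summing ligand charges against the −3 overall charge gives an oxidation state of +3 for titanium. Titanium is a group-4 element; Ti(III) is therefore d¹. The d¹ configuration leaves the e_g set evenly filled (or empty) — no strong Jahn–Teller driving force.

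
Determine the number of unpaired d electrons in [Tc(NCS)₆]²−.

Each isothiocyanate is −1; balancing the −2 overall charge requires Tc(IV).
Technetium is a group-7 element; Tc(IV) is therefore d³.
In an octahedral field the d³ configuration is t₂g³e_g⁰ (only one arrangement possible), giving 3 unpaired electrons.

3 unpaired electrons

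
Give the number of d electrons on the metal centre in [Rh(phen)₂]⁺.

Summing ligand charges against the +1 overall charge gives an oxidation state of +1 for rhodium.
Group 9 minus oxidation state 1 gives a d⁸ configuration.

d8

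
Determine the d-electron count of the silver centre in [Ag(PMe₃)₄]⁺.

Summing ligand charges against the +1 overall charge gives an oxidation state of +1 for silver.
Silver is a group-11 element; Ag(I) is therefore d¹⁰.

d¹⁰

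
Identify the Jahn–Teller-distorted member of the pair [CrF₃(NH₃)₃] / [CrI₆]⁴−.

[CrI₆]⁴−

[CrF₃(NH₃)₃]: Summing ligand charges against the 0 overall charge gives an oxidation state of +3 for chromium. Group 6 minus oxidation state 3 gives a d³ configuration. The d³ configuration leaves the e_g set evenly filled (or empty) — no strong Jahn–Teller driving force.
[CrI₆]⁴−: Summing ligand charges against the −4 overall charge gives an oxidation state of +2 for chromium. Chromium is a group-6 element; Cr(II) is therefore d⁴. Iodide is a weak-field ligand for a first-row metal, so the complex is high-spin. The t₂g³e_g¹ (high-spin) configuration has an unevenly filled e_g set; the Jahn–Teller theorem predicts a tetragonal distortion (typically axial elongation) to lift the degeneracy.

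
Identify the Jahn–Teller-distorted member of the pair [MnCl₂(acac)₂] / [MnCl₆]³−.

[MnCl₂(acac)₂]: Summing ligand charges against the 0 overall charge gives an oxidation state of +4 for manganese. Mn sits in group 7, so the d-electron count is 7 − 4 = 3. The d³ configuration leaves the e_g set evenly filled (or empty) — no strong Jahn–Teller driving force.
[MnCl₆]³−: Ligand charges: each chloride is −1. With an overall charge of −3 the manganese centre must be in the +3 oxidation state. Mn sits in group 7, so the d-electron count is 7 − 3 = 4. Chloride is a weak-field ligand for a first-row metal, so the complex is high-spin. The t₂g³e_g¹ (high-spin) configuration has an unevenly filled e_g set; the Jahn–Teller theorem predicts a tetragonal distortion (typically axial elongation) to lift the degeneracy.

[MnCl₆]³−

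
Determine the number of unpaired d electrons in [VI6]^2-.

1

Each iodide is −1; balancing the −2 overall charge requires V(IV).
Vanadium is a group-5 element; V(IV) is therefore d¹.
In an octahedral field the d¹ configuration is t₂g¹e_g⁰ (only one arrangement possible), giving 1 unpaired electron.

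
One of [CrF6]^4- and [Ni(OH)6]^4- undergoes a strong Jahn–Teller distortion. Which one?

[CrF6]^4-

[CrF6]^4-: Summing ligand charges against the −4 overall charge gives an oxidation state of +2 for chromium. Cr sits in group 6, so the d-electron count is 6 − 2 = 4. Fluoride is a weak-field ligand for a first-row metal, so the complex is high-spin. The t₂g³e_g¹ (high-spin) configuration has an unevenly filled e_g set; the Jahn–Teller theorem predicts a tetragonal distortion (typically axial elongation) to lift the degeneracy.
[Ni(OH)6]^4-: Summing ligand charges against the −4 overall charge gives an oxidation state of +2 for nickel. Group 10 minus oxidation state 2 gives a d⁸ configuration. The d⁸ configuration leaves the e_g set evenly filled (or empty) — no strong Jahn–Teller driving force.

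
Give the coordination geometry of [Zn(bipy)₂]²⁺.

2,2′-bipyridine is neutral; balancing the +2 overall charge requires Zn(II).
Zn sits in group 12, so the d-electron count is 12 − 2 = 10.
Counting donor atoms: 2×2,2′-bipyridine (bidentate) → 4 donors. Coordination number = 4.
A d¹⁰ ion has no crystal-field stabilisation preference between square planar and tetrahedral, so four ligands adopt the sterically favoured tetrahedral geometry.

tetrahedral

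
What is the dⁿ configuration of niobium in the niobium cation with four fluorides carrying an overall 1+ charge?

d⁰

Summing ligand charges against the +1 overall charge gives an oxidation state of +5 for niobium.
Nb sits in group 5, so the d-electron count is 5 − 5 = 0.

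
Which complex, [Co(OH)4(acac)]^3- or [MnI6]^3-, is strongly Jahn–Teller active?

[MnI6]^3-

[Co(OH)4(acac)]^3-: Each hydroxide is −1; each acetylacetonate is −1; balancing the −3 overall charge requires Co(II). Group 9 minus oxidation state 2 gives a d⁷ configuration. Acetylacetonate and hydroxide are weak-field ligands for a first-row metal, so the complex is high-spin. The d⁷ configuration leaves the e_g set evenly filled (or empty) — no strong Jahn–Teller driving force.
[MnI6]^3-: Each iodide is −1; balancing the −3 overall charge requires Mn(III). Manganese is a group-7 element; Mn(III) is therefore d⁴. Iodide is a weak-field ligand for a first-row metal, so the complex is high-spin. The t₂g³e_g¹ (high-spin) configuration has an unevenly filled e_g set; the Jahn–Teller theorem predicts a tetragonal distortion (typically axial elongation) to lift the degeneracy.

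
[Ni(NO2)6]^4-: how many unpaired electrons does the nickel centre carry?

Each nitro (N-bound nitrite) is −1; balancing the −4 overall charge requires Ni(II).
Ni sits in group 10, so the d-electron count is 10 − 2 = 8.
In an octahedral field the d⁸ configuration is t₂g⁶e_g² (only one arrangement possible), giving 2 unpaired electrons.

2 unpaired electrons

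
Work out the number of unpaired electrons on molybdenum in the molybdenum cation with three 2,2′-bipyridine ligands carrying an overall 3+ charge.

3

2,2′-bipyridine is neutral; balancing the +3 overall charge requires Mo(III).
Mo sits in group 6, so the d-electron count is 6 − 3 = 3.
Counting donor atoms: 3×2,2′-bipyridine (bidentate) → 6 donors. Coordination number = 6.
In an octahedral field the d³ configuration is t₂g³e_g⁰ (only one arrangement possible), giving 3 unpaired electrons.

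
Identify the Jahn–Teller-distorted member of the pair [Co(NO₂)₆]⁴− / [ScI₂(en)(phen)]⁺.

[Co(NO₂)₆]⁴−

[Co(NO₂)₆]⁴−: Summing ligand charges against the −4 overall charge gives an oxidation state of +2 for cobalt. Co sits in group 9, so the d-electron count is 9 − 2 = 7. Nitro (N-bound nitrite) is a strong-field ligand (high in the spectrochemical series) for a first-row metal, so the complex is low-spin. The t₂g⁶e_g¹ (low-spin) configuration has an unevenly filled e_g set; the Jahn–Teller theorem predicts a tetragonal distortion (typically axial elongation) to lift the degeneracy.
[ScI₂(en)(phen)]⁺: Each iodide is −1; ethylenediamine is neutral; 1,10-phenanthroline is neutral; balancing the +1 overall charge requires Sc(III). Sc sits in group 3, so the d-electron count is 3 − 3 = 0. The d⁰ configuration leaves the e_g set evenly filled (or empty) — no strong Jahn–Teller driving force.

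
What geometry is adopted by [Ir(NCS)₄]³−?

Each isothiocyanate is −1; balancing the −3 overall charge requires Ir(I).
Group 9 minus oxidation state 1 gives a d⁸ configuration.
Coordination number: 4.
A 5d d⁸ ion has a large crystal-field splitting; square planar leaves the high-energy d_{x²−y²} orbital empty and maximises CFSE.

square planar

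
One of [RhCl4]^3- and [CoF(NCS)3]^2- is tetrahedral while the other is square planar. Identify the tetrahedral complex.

For [RhCl4]^3-: Summing ligand charges against the −3 overall charge gives an oxidation state of +1 for rhodium. Rhodium is a group-9 element; Rh(I) is therefore d⁸. A 4d d⁸ ion has a large crystal-field splitting; square planar leaves the high-energy d_{x²−y²} orbital empty and maximises CFSE. → square planar.
For [CoF(NCS)3]^2-: Each fluoride is −1; each isothiocyanate is −1; balancing the −2 overall charge requires Co(II). Cobalt is a group-9 element; Co(II) is therefore d⁷. For a high-spin 3d d⁷ ion with weak-field ligands the small Δₜ gives little square-planar CFSE advantage, so four ligands adopt the sterically favoured tetrahedral geometry. → tetrahedral.

[CoF(NCS)3]^2-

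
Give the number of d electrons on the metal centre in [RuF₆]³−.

d⁵

Ligand charges: each fluoride is −1. With an overall charge of −3 the ruthenium centre must be in the +3 oxidation state.
Group 8 minus oxidation state 3 gives a d⁵ configuration.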